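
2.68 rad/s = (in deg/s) 153.6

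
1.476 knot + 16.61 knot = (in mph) 20.81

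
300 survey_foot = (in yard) 100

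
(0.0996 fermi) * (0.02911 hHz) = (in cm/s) 2.899e-14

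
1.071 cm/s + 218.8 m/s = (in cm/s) 2.188e+04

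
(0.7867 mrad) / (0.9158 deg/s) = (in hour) 1.367e-05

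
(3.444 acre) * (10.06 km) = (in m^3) 1.402e+08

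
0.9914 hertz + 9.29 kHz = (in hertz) 9291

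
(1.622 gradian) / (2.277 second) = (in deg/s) 0.6411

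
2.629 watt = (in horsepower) 0.003526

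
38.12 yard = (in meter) 34.86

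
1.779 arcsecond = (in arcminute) 0.02965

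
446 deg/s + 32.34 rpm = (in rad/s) 11.17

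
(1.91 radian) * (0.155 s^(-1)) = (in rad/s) 0.296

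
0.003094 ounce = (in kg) 8.771e-05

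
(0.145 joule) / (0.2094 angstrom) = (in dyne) 6.925e+14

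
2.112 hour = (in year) 0.0002411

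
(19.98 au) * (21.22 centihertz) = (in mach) 1.863e+09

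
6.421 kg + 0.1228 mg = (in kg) 6.421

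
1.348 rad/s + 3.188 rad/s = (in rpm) 43.32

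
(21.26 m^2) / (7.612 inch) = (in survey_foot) 360.8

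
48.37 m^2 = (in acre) 0.01195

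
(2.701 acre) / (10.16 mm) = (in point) 3.05e+09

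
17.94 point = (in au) 4.231e-14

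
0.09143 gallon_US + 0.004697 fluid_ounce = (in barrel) 0.002178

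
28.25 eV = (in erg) 4.526e-11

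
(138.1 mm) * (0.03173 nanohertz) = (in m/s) 4.382e-12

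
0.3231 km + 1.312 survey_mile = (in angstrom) 2.435e+13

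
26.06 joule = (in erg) 2.606e+08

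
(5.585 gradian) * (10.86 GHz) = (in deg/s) 5.459e+10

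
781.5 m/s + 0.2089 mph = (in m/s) 781.6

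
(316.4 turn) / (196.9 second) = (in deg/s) 578.5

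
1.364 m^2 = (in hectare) 0.0001364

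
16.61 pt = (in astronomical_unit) 3.917e-14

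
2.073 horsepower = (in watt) 1546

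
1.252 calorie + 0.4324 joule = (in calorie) 1.355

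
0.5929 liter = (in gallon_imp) 0.1304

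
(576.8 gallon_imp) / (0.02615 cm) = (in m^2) 1.003e+04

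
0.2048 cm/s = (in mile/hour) 0.004581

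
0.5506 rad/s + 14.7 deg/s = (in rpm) 7.708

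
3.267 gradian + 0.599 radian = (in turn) 0.1035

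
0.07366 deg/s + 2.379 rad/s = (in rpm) 22.73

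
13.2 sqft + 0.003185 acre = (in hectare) 0.001412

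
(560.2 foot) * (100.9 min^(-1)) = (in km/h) 1034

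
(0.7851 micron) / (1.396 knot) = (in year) 3.467e-14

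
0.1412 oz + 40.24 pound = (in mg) 1.826e+07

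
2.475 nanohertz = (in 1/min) 1.485e-07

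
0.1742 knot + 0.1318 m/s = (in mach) 0.0006503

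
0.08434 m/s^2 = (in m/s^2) 0.08434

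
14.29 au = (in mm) 2.138e+15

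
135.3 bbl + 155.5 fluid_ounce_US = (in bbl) 135.3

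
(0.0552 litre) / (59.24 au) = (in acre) 1.539e-21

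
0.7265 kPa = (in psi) 0.1054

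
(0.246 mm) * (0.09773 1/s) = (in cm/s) 0.002404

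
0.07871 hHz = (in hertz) 7.871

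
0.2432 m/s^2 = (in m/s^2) 0.2432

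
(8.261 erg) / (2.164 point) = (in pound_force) 0.0002433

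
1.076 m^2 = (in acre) 0.0002659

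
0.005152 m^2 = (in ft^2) 0.05546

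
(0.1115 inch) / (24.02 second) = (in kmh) 0.0004245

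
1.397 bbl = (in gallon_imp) 48.86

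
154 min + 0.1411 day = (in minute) 357.2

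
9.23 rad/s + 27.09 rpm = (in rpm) 115.2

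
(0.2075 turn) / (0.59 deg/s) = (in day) 0.001465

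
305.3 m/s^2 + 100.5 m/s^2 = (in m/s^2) 405.8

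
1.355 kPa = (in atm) 0.01337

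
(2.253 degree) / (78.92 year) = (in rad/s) 1.58e-11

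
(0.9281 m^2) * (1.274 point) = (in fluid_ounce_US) 14.1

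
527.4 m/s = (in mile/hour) 1180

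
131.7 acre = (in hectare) 53.3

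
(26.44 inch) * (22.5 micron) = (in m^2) 1.511e-05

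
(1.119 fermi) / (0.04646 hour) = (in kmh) 2.409e-17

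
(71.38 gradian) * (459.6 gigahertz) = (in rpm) 4.921e+12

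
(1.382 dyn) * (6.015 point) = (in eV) 1.83e+11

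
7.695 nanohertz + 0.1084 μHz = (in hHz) 1.161e-09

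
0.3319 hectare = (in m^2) 3319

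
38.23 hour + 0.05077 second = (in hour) 38.23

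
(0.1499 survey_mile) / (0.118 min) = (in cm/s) 3407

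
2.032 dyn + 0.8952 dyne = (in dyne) 2.927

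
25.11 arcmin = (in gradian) 0.465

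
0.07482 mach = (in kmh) 91.71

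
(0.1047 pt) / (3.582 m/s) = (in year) 3.27e-13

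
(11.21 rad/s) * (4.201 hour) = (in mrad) 1.695e+08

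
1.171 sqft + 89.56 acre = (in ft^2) 3.901e+06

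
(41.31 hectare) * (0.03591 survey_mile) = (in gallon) 6.307e+09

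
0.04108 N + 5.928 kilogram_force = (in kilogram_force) 5.932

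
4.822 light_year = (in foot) 1.497e+17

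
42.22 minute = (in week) 0.004188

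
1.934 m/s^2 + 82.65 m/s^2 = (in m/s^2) 84.58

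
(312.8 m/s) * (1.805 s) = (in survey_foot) 1852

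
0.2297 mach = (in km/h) 281.6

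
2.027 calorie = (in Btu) 0.008038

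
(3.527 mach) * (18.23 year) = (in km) 6.904e+08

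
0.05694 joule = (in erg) 5.694e+05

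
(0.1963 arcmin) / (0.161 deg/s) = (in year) 6.444e-10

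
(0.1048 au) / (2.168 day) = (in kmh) 3.013e+05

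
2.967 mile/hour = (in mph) 2.967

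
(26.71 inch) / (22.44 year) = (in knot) 1.864e-09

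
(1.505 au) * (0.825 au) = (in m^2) 2.779e+22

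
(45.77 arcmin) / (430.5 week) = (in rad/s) 5.114e-11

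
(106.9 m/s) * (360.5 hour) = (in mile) 8.621e+04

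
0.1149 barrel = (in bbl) 0.1149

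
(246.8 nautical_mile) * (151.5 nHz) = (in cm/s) 6.925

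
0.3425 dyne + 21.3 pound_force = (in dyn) 9.475e+06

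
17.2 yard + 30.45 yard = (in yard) 47.65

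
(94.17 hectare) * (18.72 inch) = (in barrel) 2.816e+06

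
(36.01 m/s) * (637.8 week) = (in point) 3.937e+13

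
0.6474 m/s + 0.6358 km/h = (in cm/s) 82.4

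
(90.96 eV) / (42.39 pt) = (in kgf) 9.937e-17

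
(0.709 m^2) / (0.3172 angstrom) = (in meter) 2.235e+10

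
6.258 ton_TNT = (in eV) 1.634e+29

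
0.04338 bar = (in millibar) 43.38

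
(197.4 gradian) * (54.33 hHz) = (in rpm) 1.609e+05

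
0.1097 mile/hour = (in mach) 0.000144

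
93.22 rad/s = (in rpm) 890.2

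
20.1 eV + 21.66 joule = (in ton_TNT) 5.177e-09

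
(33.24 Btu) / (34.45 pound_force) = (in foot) 750.8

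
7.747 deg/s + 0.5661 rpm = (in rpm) 1.857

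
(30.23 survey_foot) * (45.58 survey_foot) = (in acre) 0.03163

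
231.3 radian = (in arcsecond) 4.771e+07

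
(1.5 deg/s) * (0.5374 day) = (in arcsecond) 2.507e+08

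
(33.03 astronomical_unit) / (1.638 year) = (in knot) 1.859e+05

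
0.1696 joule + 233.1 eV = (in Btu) 0.0001607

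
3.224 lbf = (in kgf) 1.462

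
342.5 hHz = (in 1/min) 2.055e+06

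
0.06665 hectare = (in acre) 0.1647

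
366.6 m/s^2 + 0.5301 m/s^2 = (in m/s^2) 367.1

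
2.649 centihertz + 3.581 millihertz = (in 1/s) 0.03007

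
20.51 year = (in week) 1069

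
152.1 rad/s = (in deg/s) 8715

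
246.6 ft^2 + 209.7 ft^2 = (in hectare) 0.004239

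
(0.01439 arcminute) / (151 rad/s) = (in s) 2.772e-08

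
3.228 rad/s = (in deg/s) 185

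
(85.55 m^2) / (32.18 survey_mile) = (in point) 4.683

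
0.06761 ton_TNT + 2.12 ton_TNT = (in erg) 9.153e+16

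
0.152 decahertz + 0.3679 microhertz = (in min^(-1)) 91.2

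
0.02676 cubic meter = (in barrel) 0.1683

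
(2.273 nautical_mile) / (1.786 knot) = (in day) 0.05303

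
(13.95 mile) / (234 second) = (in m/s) 95.94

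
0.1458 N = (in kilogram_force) 0.01487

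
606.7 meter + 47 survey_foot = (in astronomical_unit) 4.151e-09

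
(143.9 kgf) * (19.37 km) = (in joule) 2.733e+07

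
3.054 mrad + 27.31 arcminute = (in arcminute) 37.81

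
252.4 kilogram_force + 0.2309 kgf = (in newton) 2477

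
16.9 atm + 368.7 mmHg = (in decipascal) 1.762e+07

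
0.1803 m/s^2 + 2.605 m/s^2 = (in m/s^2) 2.785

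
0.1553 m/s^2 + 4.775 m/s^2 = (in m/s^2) 4.93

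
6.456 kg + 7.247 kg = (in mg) 1.37e+07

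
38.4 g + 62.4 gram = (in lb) 0.2222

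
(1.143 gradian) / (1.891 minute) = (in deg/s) 0.009067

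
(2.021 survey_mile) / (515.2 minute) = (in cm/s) 10.52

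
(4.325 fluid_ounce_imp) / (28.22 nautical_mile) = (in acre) 5.81e-13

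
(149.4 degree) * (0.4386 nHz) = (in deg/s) 6.553e-08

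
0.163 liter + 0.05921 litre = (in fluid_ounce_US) 7.514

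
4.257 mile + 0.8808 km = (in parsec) 2.506e-13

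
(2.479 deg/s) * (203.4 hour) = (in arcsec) 6.535e+09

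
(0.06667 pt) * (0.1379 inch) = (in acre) 2.036e-11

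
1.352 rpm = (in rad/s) 0.1416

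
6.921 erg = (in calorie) 1.654e-07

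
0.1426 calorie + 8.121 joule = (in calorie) 2.084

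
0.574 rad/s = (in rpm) 5.481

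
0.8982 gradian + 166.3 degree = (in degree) 167.1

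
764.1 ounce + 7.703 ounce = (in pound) 48.24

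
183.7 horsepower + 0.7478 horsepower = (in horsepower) 184.4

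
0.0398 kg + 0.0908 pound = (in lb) 0.1785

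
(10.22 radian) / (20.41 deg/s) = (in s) 28.69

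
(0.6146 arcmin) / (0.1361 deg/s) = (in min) 0.001254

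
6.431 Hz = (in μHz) 6.431e+06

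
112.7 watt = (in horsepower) 0.1511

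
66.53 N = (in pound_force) 14.96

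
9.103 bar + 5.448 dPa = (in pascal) 9.103e+05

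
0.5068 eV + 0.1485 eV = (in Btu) 9.951e-23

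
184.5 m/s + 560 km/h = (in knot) 661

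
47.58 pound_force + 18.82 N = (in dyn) 2.305e+07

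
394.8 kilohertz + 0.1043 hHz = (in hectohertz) 3948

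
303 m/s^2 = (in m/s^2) 303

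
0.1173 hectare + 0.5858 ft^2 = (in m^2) 1173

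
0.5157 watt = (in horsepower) 0.0006916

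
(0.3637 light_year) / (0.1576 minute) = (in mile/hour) 8.14e+14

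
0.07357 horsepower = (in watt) 54.86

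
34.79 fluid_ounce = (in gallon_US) 0.2718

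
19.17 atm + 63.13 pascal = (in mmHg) 1.457e+04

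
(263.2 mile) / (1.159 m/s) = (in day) 4.23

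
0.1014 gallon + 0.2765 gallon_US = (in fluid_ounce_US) 48.37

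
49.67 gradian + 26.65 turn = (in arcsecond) 3.47e+07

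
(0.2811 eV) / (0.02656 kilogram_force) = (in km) 1.729e-22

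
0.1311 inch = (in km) 3.33e-06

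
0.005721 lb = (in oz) 0.09154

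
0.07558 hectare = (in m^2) 755.8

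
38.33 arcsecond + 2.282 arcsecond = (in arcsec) 40.61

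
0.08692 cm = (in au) 5.81e-15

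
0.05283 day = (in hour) 1.268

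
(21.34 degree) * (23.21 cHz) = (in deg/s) 4.953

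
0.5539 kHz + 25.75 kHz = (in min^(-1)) 1.578e+06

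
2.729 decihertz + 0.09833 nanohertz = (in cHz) 27.29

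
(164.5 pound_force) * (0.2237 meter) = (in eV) 1.022e+21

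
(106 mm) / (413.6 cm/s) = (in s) 0.02563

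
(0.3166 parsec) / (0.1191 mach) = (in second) 2.409e+14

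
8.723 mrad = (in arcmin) 29.99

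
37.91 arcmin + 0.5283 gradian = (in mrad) 19.33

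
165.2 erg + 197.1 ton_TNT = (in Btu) 7.816e+08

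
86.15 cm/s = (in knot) 1.675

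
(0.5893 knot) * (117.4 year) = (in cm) 1.122e+11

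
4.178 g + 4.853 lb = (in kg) 2.205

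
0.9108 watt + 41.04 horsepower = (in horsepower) 41.04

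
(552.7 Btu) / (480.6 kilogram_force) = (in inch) 4871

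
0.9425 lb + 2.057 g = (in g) 429.6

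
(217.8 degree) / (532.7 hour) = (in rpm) 1.893e-05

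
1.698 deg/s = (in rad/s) 0.02964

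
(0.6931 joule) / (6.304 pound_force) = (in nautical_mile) 1.335e-05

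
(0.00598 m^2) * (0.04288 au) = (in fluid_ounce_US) 1.297e+12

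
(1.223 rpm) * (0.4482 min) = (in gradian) 219.3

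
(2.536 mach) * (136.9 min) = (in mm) 7.093e+09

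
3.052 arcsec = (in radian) 1.48e-05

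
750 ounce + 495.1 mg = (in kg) 21.26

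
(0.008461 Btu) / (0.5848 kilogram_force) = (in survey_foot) 5.107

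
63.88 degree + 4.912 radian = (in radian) 6.027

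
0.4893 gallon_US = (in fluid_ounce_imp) 65.19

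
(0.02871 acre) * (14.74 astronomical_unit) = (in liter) 2.562e+17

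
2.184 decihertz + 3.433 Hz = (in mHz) 3651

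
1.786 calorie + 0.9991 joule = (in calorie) 2.025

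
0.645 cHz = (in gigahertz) 6.45e-12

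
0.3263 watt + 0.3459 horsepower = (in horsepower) 0.3463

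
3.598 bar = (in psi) 52.18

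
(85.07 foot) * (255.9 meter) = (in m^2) 6635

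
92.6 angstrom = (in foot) 3.038e-08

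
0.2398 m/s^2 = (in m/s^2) 0.2398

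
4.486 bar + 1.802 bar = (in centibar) 628.8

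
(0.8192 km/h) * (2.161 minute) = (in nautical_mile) 0.01593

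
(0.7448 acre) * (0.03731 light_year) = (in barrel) 6.692e+18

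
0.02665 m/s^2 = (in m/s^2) 0.02665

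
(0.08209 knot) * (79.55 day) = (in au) 1.94e-06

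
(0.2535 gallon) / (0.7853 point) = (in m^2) 3.464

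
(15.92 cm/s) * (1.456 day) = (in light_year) 2.117e-12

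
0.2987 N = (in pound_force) 0.06715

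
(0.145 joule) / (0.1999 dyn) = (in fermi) 7.254e+19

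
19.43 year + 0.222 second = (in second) 6.127e+08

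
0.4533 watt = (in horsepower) 0.0006079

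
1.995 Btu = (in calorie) 503.1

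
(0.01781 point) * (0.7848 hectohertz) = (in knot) 0.0009585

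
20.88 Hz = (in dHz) 208.8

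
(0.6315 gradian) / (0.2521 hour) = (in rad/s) 1.093e-05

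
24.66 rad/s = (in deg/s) 1413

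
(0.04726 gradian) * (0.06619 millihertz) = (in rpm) 4.692e-07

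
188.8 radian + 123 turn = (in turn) 153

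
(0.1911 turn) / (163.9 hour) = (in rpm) 1.943e-05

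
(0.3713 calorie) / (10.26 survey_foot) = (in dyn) 4.968e+04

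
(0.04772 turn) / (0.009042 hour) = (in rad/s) 0.009211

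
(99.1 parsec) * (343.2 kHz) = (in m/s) 1.049e+24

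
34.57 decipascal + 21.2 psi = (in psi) 21.2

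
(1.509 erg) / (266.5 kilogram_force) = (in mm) 5.774e-08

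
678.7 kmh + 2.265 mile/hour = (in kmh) 682.3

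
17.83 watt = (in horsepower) 0.02391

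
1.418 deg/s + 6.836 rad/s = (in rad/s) 6.861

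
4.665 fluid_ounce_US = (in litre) 0.138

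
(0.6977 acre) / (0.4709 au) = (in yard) 4.383e-08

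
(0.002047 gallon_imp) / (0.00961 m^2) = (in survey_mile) 6.017e-07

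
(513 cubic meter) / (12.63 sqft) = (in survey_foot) 1434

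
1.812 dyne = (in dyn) 1.812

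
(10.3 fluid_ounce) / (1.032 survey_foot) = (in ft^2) 0.01042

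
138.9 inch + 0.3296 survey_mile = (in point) 1.514e+06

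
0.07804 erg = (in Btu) 7.397e-12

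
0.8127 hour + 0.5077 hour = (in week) 0.00786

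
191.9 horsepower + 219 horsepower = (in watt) 3.064e+05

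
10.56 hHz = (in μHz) 1.056e+09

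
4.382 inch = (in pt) 315.5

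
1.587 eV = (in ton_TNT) 6.077e-29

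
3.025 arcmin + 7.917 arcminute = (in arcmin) 10.94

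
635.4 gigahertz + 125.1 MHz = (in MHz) 6.355e+05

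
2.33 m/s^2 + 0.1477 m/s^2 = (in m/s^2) 2.478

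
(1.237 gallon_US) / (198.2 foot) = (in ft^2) 0.0008343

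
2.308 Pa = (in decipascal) 23.08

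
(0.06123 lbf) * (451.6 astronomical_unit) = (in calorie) 4.398e+12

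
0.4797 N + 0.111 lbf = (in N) 0.9735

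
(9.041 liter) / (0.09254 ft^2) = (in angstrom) 1.052e+10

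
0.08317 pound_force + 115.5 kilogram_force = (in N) 1133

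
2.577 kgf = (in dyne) 2.527e+06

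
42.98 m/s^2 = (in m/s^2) 42.98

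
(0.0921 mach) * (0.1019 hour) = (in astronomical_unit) 7.69e-08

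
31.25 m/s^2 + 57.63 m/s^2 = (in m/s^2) 88.88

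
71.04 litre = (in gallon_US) 18.77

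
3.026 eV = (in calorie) 1.159e-19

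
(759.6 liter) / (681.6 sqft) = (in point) 34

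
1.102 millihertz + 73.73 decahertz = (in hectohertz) 7.373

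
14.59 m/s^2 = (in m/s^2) 14.59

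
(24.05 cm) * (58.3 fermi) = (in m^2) 1.402e-14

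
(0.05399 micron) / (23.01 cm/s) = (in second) 2.346e-07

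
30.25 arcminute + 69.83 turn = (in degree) 2.514e+04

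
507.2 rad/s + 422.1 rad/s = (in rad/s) 929.3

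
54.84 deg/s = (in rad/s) 0.9571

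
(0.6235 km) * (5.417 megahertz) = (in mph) 7.555e+09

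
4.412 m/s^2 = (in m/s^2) 4.412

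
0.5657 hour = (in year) 6.458e-05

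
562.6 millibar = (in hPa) 562.6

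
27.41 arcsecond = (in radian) 0.0001329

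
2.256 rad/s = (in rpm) 21.54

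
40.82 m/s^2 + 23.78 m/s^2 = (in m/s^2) 64.6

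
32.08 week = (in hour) 5389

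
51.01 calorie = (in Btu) 0.2023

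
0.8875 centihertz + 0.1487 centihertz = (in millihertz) 10.36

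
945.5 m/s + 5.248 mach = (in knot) 5311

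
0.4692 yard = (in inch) 16.89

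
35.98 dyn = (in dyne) 35.98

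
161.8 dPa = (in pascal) 16.18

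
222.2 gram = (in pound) 0.4899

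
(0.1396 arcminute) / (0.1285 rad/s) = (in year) 1.002e-11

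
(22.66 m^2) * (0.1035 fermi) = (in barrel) 1.475e-14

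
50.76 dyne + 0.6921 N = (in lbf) 0.1557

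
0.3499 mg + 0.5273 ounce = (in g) 14.95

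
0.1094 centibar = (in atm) 0.00108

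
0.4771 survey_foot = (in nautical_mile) 7.852e-05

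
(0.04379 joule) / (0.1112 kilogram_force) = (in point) 113.8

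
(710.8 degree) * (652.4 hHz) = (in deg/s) 4.637e+07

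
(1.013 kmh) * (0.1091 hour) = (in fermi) 1.105e+17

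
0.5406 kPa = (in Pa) 540.6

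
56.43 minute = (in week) 0.005598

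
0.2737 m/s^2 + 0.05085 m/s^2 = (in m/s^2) 0.3246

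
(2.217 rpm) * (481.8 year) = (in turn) 5.614e+08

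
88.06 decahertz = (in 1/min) 5.284e+04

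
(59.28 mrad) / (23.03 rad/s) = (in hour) 7.15e-07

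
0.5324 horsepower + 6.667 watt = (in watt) 403.7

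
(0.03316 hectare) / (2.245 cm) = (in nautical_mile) 7.975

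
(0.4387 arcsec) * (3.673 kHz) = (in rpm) 0.0746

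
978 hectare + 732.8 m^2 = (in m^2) 9.781e+06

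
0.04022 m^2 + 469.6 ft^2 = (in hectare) 0.004367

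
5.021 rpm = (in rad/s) 0.5258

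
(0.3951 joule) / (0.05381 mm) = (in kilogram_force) 748.7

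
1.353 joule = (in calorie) 0.3234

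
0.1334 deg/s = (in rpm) 0.02223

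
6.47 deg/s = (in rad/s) 0.1129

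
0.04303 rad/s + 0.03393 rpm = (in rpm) 0.4448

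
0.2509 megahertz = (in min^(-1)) 1.505e+07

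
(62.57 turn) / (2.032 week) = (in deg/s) 0.01833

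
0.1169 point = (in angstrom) 4.124e+05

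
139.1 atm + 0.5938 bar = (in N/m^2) 1.415e+07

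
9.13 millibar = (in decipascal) 9130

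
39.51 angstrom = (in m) 3.951e-09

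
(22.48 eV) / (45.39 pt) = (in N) 2.249e-16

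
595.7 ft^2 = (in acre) 0.01368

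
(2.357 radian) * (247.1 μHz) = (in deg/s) 0.03337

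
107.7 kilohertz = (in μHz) 1.077e+11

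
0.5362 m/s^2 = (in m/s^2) 0.5362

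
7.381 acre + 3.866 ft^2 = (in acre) 7.381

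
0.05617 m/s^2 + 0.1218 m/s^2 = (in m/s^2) 0.178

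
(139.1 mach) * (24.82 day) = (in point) 2.879e+14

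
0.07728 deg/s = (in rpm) 0.01288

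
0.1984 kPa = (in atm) 0.001958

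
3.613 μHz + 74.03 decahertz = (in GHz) 7.403e-07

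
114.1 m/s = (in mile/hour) 255.2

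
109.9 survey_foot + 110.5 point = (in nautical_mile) 0.01811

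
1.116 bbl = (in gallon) 46.87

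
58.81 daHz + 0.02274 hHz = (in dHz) 5904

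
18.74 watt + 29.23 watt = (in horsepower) 0.06433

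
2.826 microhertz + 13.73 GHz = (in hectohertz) 1.373e+08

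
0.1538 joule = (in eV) 9.599e+17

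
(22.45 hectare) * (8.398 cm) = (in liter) 1.885e+07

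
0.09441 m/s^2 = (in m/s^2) 0.09441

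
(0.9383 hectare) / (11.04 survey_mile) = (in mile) 0.0003282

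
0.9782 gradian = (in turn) 0.002446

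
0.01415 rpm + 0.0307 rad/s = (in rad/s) 0.03218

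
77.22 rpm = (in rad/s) 8.086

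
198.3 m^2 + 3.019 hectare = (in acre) 7.509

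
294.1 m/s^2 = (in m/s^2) 294.1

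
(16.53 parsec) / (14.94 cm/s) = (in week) 5.645e+12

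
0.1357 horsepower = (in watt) 101.2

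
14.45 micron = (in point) 0.04096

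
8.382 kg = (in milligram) 8.382e+06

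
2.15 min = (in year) 4.091e-06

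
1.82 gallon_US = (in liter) 6.889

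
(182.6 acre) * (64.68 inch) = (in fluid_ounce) 4.105e+10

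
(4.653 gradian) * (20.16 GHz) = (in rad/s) 1.473e+09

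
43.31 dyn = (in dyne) 43.31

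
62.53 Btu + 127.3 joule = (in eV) 4.126e+23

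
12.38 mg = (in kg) 1.238e-05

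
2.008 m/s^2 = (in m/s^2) 2.008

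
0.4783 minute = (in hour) 0.007972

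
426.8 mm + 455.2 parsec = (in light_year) 1485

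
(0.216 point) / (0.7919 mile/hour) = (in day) 2.491e-09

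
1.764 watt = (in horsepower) 0.002366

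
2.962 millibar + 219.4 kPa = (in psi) 31.86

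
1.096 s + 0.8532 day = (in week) 0.1219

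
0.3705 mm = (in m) 0.0003705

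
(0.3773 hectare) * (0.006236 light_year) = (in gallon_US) 5.88e+19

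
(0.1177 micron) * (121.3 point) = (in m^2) 5.037e-09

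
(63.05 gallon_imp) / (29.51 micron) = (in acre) 2.4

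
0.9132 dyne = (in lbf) 2.053e-06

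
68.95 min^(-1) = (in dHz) 11.49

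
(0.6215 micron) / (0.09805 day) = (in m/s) 7.336e-11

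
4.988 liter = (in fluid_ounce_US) 168.7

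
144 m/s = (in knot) 279.9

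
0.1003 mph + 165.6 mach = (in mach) 165.6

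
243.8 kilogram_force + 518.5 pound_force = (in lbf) 1056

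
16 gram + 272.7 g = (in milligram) 2.887e+05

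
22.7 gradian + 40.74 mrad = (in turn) 0.06323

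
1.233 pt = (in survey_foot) 0.001427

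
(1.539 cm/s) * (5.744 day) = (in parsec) 2.475e-13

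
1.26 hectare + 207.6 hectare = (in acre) 516.1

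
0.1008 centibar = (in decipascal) 1008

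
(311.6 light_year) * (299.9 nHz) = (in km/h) 3.183e+12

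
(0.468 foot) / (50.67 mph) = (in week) 1.041e-08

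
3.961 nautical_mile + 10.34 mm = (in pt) 2.079e+07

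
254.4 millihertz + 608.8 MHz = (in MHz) 608.8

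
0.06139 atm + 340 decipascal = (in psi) 0.9071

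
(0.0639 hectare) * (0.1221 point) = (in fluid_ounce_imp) 968.7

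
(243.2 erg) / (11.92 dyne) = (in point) 578.3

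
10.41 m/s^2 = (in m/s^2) 10.41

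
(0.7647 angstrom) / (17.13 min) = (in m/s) 7.44e-14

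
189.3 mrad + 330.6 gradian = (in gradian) 342.7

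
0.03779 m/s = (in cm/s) 3.779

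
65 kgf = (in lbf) 143.3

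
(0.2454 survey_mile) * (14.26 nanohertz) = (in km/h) 2.027e-05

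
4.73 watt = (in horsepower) 0.006343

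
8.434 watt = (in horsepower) 0.01131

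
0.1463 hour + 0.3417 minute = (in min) 9.12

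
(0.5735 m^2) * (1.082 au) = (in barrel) 5.839e+11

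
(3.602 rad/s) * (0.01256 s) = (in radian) 0.04524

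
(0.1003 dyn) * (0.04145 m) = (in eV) 2.595e+11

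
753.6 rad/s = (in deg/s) 4.318e+04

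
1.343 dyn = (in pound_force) 3.019e-06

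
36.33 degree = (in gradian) 40.37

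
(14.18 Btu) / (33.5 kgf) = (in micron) 4.554e+07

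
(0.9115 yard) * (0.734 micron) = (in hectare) 6.118e-11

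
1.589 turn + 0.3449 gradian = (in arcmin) 3.434e+04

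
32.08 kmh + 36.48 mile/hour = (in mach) 0.07406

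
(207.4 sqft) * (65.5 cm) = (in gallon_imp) 2776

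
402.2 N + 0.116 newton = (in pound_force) 90.44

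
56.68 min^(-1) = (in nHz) 9.447e+08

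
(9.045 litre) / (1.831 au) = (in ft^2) 3.554e-13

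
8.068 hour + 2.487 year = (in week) 129.7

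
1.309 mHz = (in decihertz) 0.01309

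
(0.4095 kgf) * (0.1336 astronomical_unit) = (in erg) 8.026e+17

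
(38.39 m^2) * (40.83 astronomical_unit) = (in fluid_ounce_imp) 8.253e+18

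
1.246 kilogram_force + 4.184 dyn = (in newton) 12.22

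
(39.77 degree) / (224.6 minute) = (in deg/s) 0.002951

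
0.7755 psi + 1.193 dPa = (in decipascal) 5.347e+04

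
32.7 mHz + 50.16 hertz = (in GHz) 5.019e-08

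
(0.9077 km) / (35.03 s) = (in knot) 50.37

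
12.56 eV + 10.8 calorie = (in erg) 4.519e+08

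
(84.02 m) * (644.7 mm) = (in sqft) 583.1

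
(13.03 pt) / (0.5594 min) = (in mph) 0.0003064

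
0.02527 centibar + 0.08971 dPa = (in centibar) 0.02528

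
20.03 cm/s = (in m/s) 0.2003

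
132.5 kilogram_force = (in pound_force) 292.1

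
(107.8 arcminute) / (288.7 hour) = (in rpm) 2.881e-07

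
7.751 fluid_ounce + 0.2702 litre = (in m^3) 0.0004994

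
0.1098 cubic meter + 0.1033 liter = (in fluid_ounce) 3716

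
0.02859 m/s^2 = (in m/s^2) 0.02859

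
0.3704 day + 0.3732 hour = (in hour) 9.263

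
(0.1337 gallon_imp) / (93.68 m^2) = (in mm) 0.006488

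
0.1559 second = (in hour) 4.331e-05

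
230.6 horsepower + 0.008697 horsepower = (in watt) 1.72e+05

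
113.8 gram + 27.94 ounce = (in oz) 31.95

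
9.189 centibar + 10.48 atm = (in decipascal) 1.071e+07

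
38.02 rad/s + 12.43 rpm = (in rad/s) 39.32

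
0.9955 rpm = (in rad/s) 0.1042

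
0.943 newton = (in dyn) 9.43e+04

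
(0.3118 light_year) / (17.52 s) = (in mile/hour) 3.766e+14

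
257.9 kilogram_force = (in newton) 2529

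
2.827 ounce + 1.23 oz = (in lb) 0.2536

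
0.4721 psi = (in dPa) 3.255e+04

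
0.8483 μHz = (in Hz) 8.483e-07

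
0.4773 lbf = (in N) 2.123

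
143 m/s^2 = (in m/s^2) 143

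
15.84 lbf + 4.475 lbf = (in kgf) 9.215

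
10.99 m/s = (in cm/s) 1099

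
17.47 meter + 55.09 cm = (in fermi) 1.802e+16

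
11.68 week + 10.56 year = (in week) 562.3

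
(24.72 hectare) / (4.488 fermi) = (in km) 5.508e+16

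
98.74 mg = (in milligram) 98.74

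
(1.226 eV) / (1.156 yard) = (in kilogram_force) 1.895e-20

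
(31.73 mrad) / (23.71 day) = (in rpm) 1.479e-07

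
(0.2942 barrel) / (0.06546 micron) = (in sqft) 7.691e+06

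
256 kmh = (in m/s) 71.11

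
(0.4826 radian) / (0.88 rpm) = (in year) 1.661e-07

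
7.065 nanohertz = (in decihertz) 7.065e-08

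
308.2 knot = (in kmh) 570.8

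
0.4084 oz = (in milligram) 1.158e+04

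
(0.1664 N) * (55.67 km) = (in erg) 9.263e+10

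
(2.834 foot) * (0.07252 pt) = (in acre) 5.461e-09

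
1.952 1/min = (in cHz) 3.253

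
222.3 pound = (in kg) 100.8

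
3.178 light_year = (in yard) 3.288e+16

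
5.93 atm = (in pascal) 6.009e+05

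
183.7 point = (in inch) 2.551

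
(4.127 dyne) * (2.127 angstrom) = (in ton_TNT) 2.098e-24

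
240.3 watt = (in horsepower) 0.3222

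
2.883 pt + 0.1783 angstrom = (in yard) 0.001112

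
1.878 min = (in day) 0.001304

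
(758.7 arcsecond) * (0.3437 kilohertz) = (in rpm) 12.07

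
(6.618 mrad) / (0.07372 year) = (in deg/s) 1.631e-07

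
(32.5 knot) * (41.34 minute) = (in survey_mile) 25.77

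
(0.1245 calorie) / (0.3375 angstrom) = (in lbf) 3.47e+09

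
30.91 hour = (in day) 1.288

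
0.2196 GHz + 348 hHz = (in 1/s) 2.196e+08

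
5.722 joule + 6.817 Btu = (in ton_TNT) 1.72e-06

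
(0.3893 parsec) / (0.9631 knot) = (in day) 2.806e+11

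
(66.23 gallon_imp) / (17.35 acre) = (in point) 0.01216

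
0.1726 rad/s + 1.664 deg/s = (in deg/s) 11.55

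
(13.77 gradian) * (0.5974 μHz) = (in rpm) 1.234e-06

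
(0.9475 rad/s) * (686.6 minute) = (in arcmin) 1.342e+08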